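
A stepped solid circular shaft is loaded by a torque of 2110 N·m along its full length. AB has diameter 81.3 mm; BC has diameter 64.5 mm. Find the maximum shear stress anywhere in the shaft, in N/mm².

40.0 N/mm²

Under the same torque, τ_max = 16T/(πd³) is largest where d is smallest — segment BC (d = 64.5 mm).
τ_max = 16·2110/(π·(0.0645)³) = 4.005×10^7 Pa.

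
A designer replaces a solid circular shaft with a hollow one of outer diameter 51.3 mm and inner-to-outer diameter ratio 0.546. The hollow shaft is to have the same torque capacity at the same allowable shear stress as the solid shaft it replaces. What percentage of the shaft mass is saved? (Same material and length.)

25.3 %

Equal τ_max and T ⇒ the solid shaft needs d_s³ = d_o³(1−k⁴), so d_s = 51.3·(1−0.546⁴)^(1/3) = 49.73 mm.
Area ratio A_h/A_s = d_o²(1−k²)/d_s² = (1−k²)/(1−k⁴)^(2/3) = 0.7468.
Mass saving = 1 − 0.7468 = 25.3 %.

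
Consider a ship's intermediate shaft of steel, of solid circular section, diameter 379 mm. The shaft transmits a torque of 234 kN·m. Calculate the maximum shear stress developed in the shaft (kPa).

J = πd⁴/32 = π(0.379)⁴/32 = 2.026×10^-3 m⁴.
τ_max = T·r/J = 234000 × 0.190 / 2.026×10^-3 = 2.189×10^7 Pa.

21900 kPa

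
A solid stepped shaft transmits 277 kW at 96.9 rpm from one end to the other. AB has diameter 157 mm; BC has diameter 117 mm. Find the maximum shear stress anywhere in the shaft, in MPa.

ω = 2π·96.9/60 = 10.15 rad/s, so T = P/ω = 277×10³ / 10.15 = 27300 N·m.
Under the same torque, τ_max = 16T/(πd³) is largest where d is smallest — segment BC (d = 117 mm).
τ_max = 16·27300/(π·(0.117)³) = 8.680×10^7 Pa.

86.8 MPa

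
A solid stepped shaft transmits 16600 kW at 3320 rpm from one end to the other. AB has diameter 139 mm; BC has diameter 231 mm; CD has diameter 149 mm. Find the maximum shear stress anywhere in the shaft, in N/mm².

ω = 2π·3320/60 = 347.7 rad/s, so T = P/ω = 16600×10³ / 347.7 = 47750 N·m.
Under the same torque, τ_max = 16T/(πd³) is largest where d is smallest — segment AB (d = 139 mm).
τ_max = 16·47750/(π·(0.139)³) = 9.055×10^7 Pa.

90.5 N/mm²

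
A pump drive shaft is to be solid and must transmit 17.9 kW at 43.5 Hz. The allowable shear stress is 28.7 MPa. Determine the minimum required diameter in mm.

ω = 2π·43.5 = 273.3 rad/s, so T = P/ω = 17.9×10³ / 273.3 = 65.49 N·m.
For a solid shaft τ_max = 16T/(πd³), so d = (16T/(π τ_allow))^(1/3) = (16·65.49/(π·2.87×10^7))^(1/3) = 0.02265 m.

22.7 mm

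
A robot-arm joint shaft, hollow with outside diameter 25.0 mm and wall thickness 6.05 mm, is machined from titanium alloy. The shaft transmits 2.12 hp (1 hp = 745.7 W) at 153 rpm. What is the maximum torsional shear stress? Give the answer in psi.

5020 psi

ω = 2π·153/60 = 16.02 rad/s, so T = P/ω = 2.12×745.7 / 16.02 = 98.67 N·m.
J = π(d_o⁴ − d_i⁴)/32 = π(0.0250⁴ − 0.0129⁴)/32 = 3.563×10^-8 m⁴.
τ_max = T·r/J = 98.67 × 0.0125 / 3.563×10^-8 = 3.461×10^7 Pa.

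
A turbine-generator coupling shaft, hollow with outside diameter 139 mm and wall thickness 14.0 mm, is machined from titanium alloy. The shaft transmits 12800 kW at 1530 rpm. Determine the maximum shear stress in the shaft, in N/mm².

ω = 2π·1530/60 = 160.2 rad/s, so T = P/ω = 12800×10³ / 160.2 = 79890 N·m.
J = π(d_o⁴ − d_i⁴)/32 = π(0.139⁴ − 0.111⁴)/32 = 2.175×10^-5 m⁴.
τ_max = T·r/J = 79890 × 0.0695 / 2.175×10^-5 = 2.553×10^8 Pa.

255 N/mm²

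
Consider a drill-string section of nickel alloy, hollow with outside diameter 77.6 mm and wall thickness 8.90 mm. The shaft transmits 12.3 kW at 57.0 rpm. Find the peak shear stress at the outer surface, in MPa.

34.7 MPa

ω = 2π·57.0/60 = 5.969 rad/s, so T = P/ω = 12.3×10³ / 5.969 = 2061 N·m.
J = π(d_o⁴ − d_i⁴)/32 = π(0.0776⁴ − 0.0598⁴)/32 = 2.305×10^-6 m⁴.
τ_max = T·r/J = 2061 × 0.0388 / 2.305×10^-6 = 3.469×10^7 Pa.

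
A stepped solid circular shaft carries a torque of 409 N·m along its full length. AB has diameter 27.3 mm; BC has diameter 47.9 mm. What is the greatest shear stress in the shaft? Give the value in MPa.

102 MPa

Under the same torque, τ_max = 16T/(πd³) is largest where d is smallest — segment AB (d = 27.3 mm).
τ_max = 16·409.0/(π·(0.0273)³) = 1.024×10^8 Pa.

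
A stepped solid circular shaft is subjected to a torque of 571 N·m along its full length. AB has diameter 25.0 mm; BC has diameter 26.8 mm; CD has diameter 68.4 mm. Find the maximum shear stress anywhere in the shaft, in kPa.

Under the same torque, τ_max = 16T/(πd³) is largest where d is smallest — segment AB (d = 25.0 mm).
τ_max = 16·571.0/(π·(0.0250)³) = 1.861×10^8 Pa.

186000 kPa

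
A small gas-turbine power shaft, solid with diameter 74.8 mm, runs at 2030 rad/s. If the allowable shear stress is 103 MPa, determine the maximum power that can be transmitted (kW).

J = πd⁴/32 = π(0.0748)⁴/32 = 3.073×10^-6 m⁴.
T_max = τ_allow·J/r = 1.03×10^8 × 3.073×10^-6 / 0.0374 = 8464 N·m.
ω = 2030 rad/s, so P_max = T_max·ω = 1.718×10^7 W.

17200 kW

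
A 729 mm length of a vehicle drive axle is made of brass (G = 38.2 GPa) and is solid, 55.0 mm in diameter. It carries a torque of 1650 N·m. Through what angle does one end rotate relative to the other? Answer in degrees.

2.01°

J = πd⁴/32 = π(0.0550)⁴/32 = 8.984×10^-7 m⁴.
θ = T·L/(G·J) = 1650 × 0.729 / (38.2×10⁹ × 8.984×10^-7) = 0.03505 rad.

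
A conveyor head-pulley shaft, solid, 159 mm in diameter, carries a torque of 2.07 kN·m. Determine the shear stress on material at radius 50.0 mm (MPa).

J = πd⁴/32 = π(0.159)⁴/32 = 6.275×10^-5 m⁴.
Shear stress varies linearly with radius: τ = T·r/J = 2070 × 0.0500 / 6.275×10^-5 = 1.649×10^6 Pa.

1.65 MPa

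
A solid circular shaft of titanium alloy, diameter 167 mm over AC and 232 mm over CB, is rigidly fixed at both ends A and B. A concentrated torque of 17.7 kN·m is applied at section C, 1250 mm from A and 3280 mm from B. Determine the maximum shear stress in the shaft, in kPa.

8000 kPa

Compatibility: T_A·a/J_AC = T_B·b/J_CB with T_A + T_B = T₀.
J_AC = 7.64×10^-5 m⁴, J_CB = 2.84×10^-4 m⁴, so T_A = T₀·(J_AC/a)/((J_AC/a)+(J_CB/b)) = 7316 N·m, T_B = 10380 N·m.
τ in each portion: τ_AC = 8.00×10^6 Pa, τ_CB = 4.24×10^6 Pa; maximum is in AC.
τ_max = T_AC·r/J = 7316·0.0835/7.64×10^-5 = 8.000×10^6 Pa.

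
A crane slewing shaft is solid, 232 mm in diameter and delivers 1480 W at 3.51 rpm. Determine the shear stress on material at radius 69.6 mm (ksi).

0.143 ksi

ω = 2π·3.51/60 = 0.3676 rad/s, so T = P/ω = 1480 / 0.3676 = 4026 N·m.
J = πd⁴/32 = π(0.232)⁴/32 = 2.844×10^-4 m⁴.
Shear stress varies linearly with radius: τ = T·r/J = 4026 × 0.0696 / 2.844×10^-4 = 9.853×10^5 Pa.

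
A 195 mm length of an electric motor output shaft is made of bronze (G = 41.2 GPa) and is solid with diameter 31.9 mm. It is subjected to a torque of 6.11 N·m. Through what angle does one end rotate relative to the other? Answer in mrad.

J = πd⁴/32 = π(0.0319)⁴/32 = 1.017×10^-7 m⁴.
θ = T·L/(G·J) = 6.110 × 0.195 / (41.2×10⁹ × 1.017×10^-7) = 2.845×10^-4 rad.

0.284 mrad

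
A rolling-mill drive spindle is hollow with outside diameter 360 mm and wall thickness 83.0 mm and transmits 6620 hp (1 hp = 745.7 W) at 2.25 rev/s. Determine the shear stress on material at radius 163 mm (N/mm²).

ω = 2π·2.25 = 14.14 rad/s, so T = P/ω = 6620×745.7 / 14.14 = 349200 N·m.
J = π(d_o⁴ − d_i⁴)/32 = π(0.360⁴ − 0.194⁴)/32 = 1.510×10^-3 m⁴.
Shear stress varies linearly with radius: τ = T·r/J = 349200 × 0.163 / 1.510×10^-3 = 3.770×10^7 Pa.

37.7 N/mm²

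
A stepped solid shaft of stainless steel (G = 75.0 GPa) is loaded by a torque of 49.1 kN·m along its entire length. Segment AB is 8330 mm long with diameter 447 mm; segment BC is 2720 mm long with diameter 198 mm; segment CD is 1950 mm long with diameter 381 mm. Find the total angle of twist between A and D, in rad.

J_AB = π(0.447)⁴/32 = 3.92×10^-3 m⁴; J_BC = π(0.198)⁴/32 = 1.51×10^-4 m⁴; J_CD = π(0.381)⁴/32 = 2.07×10^-3 m⁴.
θ = (T/G)·Σ L_i/J_i = (49100/75.0×10⁹)·(8.33/3.92×10^-3 + 2.72/1.51×10^-4 + 1.95/2.07×10^-3) = 0.01381 rad.

0.0138 rad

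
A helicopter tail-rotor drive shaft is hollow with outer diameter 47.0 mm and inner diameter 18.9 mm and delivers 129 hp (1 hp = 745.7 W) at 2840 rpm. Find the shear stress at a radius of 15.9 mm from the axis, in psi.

ω = 2π·2840/60 = 297.4 rad/s, so T = P/ω = 129×745.7 / 297.4 = 323.4 N·m.
J = π(d_o⁴ − d_i⁴)/32 = π(0.0470⁴ − 0.0189⁴)/32 = 4.665×10^-7 m⁴.
Shear stress varies linearly with radius: τ = T·r/J = 323.4 × 0.0159 / 4.665×10^-7 = 1.102×10^7 Pa.

1600 psi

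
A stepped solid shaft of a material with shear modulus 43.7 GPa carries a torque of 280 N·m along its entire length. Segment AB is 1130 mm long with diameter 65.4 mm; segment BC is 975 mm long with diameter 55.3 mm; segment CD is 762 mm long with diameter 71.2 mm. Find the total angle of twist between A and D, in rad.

0.0128 rad

J_AB = π(0.0654)⁴/32 = 1.80×10^-6 m⁴; J_BC = π(0.0553)⁴/32 = 9.18×10^-7 m⁴; J_CD = π(0.0712)⁴/32 = 2.52×10^-6 m⁴.
θ = (T/G)·Σ L_i/J_i = (280.0/43.7×10⁹)·(1.13/1.80×10^-6 + 0.975/9.18×10^-7 + 0.762/2.52×10^-6) = 0.01277 rad.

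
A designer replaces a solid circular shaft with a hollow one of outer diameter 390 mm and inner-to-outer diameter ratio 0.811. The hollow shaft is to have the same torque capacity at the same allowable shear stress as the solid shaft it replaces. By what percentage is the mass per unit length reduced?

Equal τ_max and T ⇒ the solid shaft needs d_s³ = d_o³(1−k⁴), so d_s = 390·(1−0.811⁴)^(1/3) = 322.9 mm.
Area ratio A_h/A_s = d_o²(1−k²)/d_s² = (1−k²)/(1−k⁴)^(2/3) = 0.4994.
Mass saving = 1 − 0.4994 = 50.1 %.

50.1 %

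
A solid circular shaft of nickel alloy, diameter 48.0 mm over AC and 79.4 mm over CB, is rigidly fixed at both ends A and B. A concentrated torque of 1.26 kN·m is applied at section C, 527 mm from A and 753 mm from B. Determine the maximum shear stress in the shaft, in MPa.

10.8 MPa

Compatibility: T_A·a/J_AC = T_B·b/J_CB with T_A + T_B = T₀.
J_AC = 5.21×10^-7 m⁴, J_CB = 3.90×10^-6 m⁴, so T_A = T₀·(J_AC/a)/((J_AC/a)+(J_CB/b)) = 201.9 N·m, T_B = 1058 N·m.
τ in each portion: τ_AC = 9.30×10^6 Pa, τ_CB = 1.08×10^7 Pa; maximum is in CB.
τ_max = T_CB·r/J = 1058·0.0397/3.90×10^-6 = 1.077×10^7 Pa.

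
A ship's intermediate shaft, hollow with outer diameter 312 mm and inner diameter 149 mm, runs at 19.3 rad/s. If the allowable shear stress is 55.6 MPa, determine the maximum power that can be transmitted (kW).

J = π(d_o⁴ − d_i⁴)/32 = π(0.312⁴ − 0.149⁴)/32 = 8.819×10^-4 m⁴.
T_max = τ_allow·J/r = 5.56×10^7 × 8.819×10^-4 / 0.156 = 314300 N·m.
ω = 19.3 rad/s, so P_max = T_max·ω = 6.066×10^6 W.

6070 kW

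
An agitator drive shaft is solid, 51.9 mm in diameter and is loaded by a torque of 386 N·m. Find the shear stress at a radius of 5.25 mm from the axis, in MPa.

J = πd⁴/32 = π(0.0519)⁴/32 = 7.123×10^-7 m⁴.
Shear stress varies linearly with radius: τ = T·r/J = 386.0 × 0.00525 / 7.123×10^-7 = 2.845×10^6 Pa.

2.84 MPa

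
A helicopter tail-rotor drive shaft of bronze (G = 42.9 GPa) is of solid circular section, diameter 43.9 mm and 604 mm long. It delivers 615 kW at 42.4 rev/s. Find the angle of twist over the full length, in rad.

ω = 2π·42.4 = 266.4 rad/s, so T = P/ω = 615×10³ / 266.4 = 2308 N·m.
J = πd⁴/32 = π(0.0439)⁴/32 = 3.646×10^-7 m⁴.
θ = T·L/(G·J) = 2308 × 0.604 / (42.9×10⁹ × 3.646×10^-7) = 0.08914 rad.

0.0891 rad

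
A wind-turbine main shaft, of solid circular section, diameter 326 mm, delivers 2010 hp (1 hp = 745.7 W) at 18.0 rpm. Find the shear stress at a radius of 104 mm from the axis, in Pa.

ω = 2π·18.0/60 = 1.885 rad/s, so T = P/ω = 2010×745.7 / 1.885 = 795200 N·m.
J = πd⁴/32 = π(0.326)⁴/32 = 1.109×10^-3 m⁴.
Shear stress varies linearly with radius: τ = T·r/J = 795200 × 0.104 / 1.109×10^-3 = 7.458×10^7 Pa.

7.46e7 Pa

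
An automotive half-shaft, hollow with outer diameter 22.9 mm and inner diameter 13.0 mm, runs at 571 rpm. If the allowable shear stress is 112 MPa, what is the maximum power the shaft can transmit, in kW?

14.2 kW

J = π(d_o⁴ − d_i⁴)/32 = π(0.0229⁴ − 0.0130⁴)/32 = 2.419×10^-8 m⁴.
T_max = τ_allow·J/r = 1.12×10^8 × 2.419×10^-8 / 0.0115 = 236.7 N·m.
ω = 2π·571/60 = 59.79 rad/s, so P_max = T_max·ω = 1.415×10^4 W.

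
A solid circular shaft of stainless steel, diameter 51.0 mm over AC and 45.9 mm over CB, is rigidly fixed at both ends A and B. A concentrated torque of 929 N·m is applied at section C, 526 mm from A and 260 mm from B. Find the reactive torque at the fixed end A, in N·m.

399 N·m

Compatibility: T_A·a/J_AC = T_B·b/J_CB with T_A + T_B = T₀.
J_AC = 6.64×10^-7 m⁴, J_CB = 4.36×10^-7 m⁴, so T_A = T₀·(J_AC/a)/((J_AC/a)+(J_CB/b)) = 399.2 N·m, T_B = 529.8 N·m.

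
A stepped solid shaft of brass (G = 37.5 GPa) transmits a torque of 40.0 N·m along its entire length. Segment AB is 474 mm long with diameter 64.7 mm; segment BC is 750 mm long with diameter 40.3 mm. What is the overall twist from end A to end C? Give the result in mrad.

J_AB = π(0.0647)⁴/32 = 1.72×10^-6 m⁴; J_BC = π(0.0403)⁴/32 = 2.59×10^-7 m⁴.
θ = (T/G)·Σ L_i/J_i = (40.00/37.5×10⁹)·(0.474/1.72×10^-6 + 0.750/2.59×10^-7) = 3.383×10^-3 rad.

3.38 mrad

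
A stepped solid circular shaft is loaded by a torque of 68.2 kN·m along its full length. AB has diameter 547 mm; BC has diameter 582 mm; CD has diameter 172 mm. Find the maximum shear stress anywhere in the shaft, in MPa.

68.3 MPa

Under the same torque, τ_max = 16T/(πd³) is largest where d is smallest — segment CD (d = 172 mm).
τ_max = 16·68200/(π·(0.172)³) = 6.826×10^7 Pa.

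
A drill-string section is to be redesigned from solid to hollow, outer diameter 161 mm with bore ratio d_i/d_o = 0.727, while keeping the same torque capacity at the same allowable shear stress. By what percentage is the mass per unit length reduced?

Equal τ_max and T ⇒ the solid shaft needs d_s³ = d_o³(1−k⁴), so d_s = 161·(1−0.727⁴)^(1/3) = 144.3 mm.
Area ratio A_h/A_s = d_o²(1−k²)/d_s² = (1−k²)/(1−k⁴)^(2/3) = 0.5865.
Mass saving = 1 − 0.5865 = 41.3 %.

41.3 %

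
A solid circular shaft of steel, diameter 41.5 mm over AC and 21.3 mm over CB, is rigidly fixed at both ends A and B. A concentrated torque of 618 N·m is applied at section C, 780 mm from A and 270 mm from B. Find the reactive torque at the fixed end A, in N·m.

Compatibility: T_A·a/J_AC = T_B·b/J_CB with T_A + T_B = T₀.
J_AC = 2.91×10^-7 m⁴, J_CB = 2.02×10^-8 m⁴, so T_A = T₀·(J_AC/a)/((J_AC/a)+(J_CB/b)) = 514.8 N·m, T_B = 103.2 N·m.

515 N·m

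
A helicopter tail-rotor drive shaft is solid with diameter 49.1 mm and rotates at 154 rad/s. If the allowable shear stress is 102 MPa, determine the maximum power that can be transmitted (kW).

J = πd⁴/32 = π(0.0491)⁴/32 = 5.706×10^-7 m⁴.
T_max = τ_allow·J/r = 1.02×10^8 × 5.706×10^-7 / 0.0246 = 2371 N·m.
ω = 154 rad/s, so P_max = T_max·ω = 3.651×10^5 W.

365 kW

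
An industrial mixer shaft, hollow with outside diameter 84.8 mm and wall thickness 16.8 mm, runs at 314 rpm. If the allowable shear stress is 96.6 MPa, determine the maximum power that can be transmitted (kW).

330 kW

J = π(d_o⁴ − d_i⁴)/32 = π(0.0848⁴ − 0.0512⁴)/32 = 4.402×10^-6 m⁴.
T_max = τ_allow·J/r = 9.66×10^7 × 4.402×10^-6 / 0.0424 = 10030 N·m.
ω = 2π·314/60 = 32.88 rad/s, so P_max = T_max·ω = 3.298×10^5 W.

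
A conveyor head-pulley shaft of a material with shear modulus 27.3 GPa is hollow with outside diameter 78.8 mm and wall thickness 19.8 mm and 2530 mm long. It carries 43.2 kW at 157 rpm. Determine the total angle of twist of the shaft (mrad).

68.5 mrad

ω = 2π·157/60 = 16.44 rad/s, so T = P/ω = 43.2×10³ / 16.44 = 2628 N·m.
J = π(d_o⁴ − d_i⁴)/32 = π(0.0788⁴ − 0.0392⁴)/32 = 3.554×10^-6 m⁴.
θ = T·L/(G·J) = 2628 × 2.53 / (27.3×10⁹ × 3.554×10^-6) = 0.06853 rad.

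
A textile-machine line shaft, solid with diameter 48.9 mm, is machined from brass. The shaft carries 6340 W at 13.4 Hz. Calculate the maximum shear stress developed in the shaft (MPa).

ω = 2π·13.4 = 84.19 rad/s, so T = P/ω = 6340 / 84.19 = 75.30 N·m.
J = πd⁴/32 = π(0.0489)⁴/32 = 5.614×10^-7 m⁴.
τ_max = T·r/J = 75.30 × 0.0244 / 5.614×10^-7 = 3.280×10^6 Pa.

3.28 MPa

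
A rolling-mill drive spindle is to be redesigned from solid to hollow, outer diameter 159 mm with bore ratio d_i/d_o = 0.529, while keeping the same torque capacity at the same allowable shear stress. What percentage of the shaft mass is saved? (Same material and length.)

Equal τ_max and T ⇒ the solid shaft needs d_s³ = d_o³(1−k⁴), so d_s = 159·(1−0.529⁴)^(1/3) = 154.7 mm.
Area ratio A_h/A_s = d_o²(1−k²)/d_s² = (1−k²)/(1−k⁴)^(2/3) = 0.7604.
Mass saving = 1 − 0.7604 = 24.0 %.

24.0 %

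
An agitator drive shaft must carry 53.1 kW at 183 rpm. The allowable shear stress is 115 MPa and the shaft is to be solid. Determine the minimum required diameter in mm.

49.7 mm

ω = 2π·183/60 = 19.16 rad/s, so T = P/ω = 53.1×10³ / 19.16 = 2771 N·m.
For a solid shaft τ_max = 16T/(πd³), so d = (16T/(π τ_allow))^(1/3) = (16·2771/(π·1.15×10^8))^(1/3) = 0.04969 m.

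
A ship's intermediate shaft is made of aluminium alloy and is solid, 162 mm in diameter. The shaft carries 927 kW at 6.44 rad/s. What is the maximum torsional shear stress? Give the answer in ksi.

25.0 ksi

ω = 6.44 rad/s, so T = P/ω = 927×10³ / 6.440 = 143900 N·m.
J = πd⁴/32 = π(0.162)⁴/32 = 6.762×10^-5 m⁴.
τ_max = T·r/J = 143900 × 0.0810 / 6.762×10^-5 = 1.724×10^8 Pa.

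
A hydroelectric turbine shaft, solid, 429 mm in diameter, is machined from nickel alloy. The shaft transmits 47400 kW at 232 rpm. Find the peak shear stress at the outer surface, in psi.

ω = 2π·232/60 = 24.29 rad/s, so T = P/ω = 47400×10³ / 24.29 = 1.951e6 N·m.
J = πd⁴/32 = π(0.429)⁴/32 = 3.325×10^-3 m⁴.
τ_max = T·r/J = 1.951e6 × 0.214 / 3.325×10^-3 = 1.259×10^8 Pa.

18300 psi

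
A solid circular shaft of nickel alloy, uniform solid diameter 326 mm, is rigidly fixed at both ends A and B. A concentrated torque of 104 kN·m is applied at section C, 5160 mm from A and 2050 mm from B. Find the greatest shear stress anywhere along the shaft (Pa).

With uniform GJ and both ends fixed, compatibility θ_AC = θ_CB gives T_A·a = T_B·b, together with T_A + T_B = T₀.
T_A = T₀·b/(a+b) = 104000·2050/7210 = 29570 N·m; T_B = 74430 N·m.
τ in each portion: τ_AC = 4.35×10^6 Pa, τ_CB = 1.09×10^7 Pa; maximum is in CB.
τ_max = T_CB·r/J = 74430·0.163/1.11×10^-3 = 1.094×10^7 Pa.

1.09e7 Pa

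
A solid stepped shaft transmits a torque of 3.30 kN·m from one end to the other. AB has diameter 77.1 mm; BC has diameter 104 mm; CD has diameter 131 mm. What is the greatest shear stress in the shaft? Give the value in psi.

Under the same torque, τ_max = 16T/(πd³) is largest where d is smallest — segment AB (d = 77.1 mm).
τ_max = 16·3300/(π·(0.0771)³) = 3.667×10^7 Pa.

5320 psi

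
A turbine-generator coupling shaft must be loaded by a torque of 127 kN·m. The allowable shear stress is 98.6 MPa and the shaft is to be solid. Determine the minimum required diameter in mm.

187 mm

For a solid shaft τ_max = 16T/(πd³), so d = (16T/(π τ_allow))^(1/3) = (16·127000/(π·9.86×10^7))^(1/3) = 0.1872 m.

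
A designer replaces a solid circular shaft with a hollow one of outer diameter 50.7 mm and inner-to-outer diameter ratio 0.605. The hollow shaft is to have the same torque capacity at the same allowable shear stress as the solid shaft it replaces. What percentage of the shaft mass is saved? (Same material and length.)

30.2 %

Equal τ_max and T ⇒ the solid shaft needs d_s³ = d_o³(1−k⁴), so d_s = 50.7·(1−0.605⁴)^(1/3) = 48.33 mm.
Area ratio A_h/A_s = d_o²(1−k²)/d_s² = (1−k²)/(1−k⁴)^(2/3) = 0.6978.
Mass saving = 1 − 0.6978 = 30.2 %.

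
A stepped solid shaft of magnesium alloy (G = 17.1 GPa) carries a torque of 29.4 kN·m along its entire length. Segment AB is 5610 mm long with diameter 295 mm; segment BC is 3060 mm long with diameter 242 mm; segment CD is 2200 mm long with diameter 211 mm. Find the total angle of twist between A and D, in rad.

J_AB = π(0.295)⁴/32 = 7.44×10^-4 m⁴; J_BC = π(0.242)⁴/32 = 3.37×10^-4 m⁴; J_CD = π(0.211)⁴/32 = 1.95×10^-4 m⁴.
θ = (T/G)·Σ L_i/J_i = (29400/17.1×10⁹)·(5.61/7.44×10^-4 + 3.06/3.37×10^-4 + 2.20/1.95×10^-4) = 0.04803 rad.

0.0480 rad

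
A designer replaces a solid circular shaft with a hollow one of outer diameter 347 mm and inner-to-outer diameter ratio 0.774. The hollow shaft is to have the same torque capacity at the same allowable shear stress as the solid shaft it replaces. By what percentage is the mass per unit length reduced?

46.1 %

Equal τ_max and T ⇒ the solid shaft needs d_s³ = d_o³(1−k⁴), so d_s = 347·(1−0.774⁴)^(1/3) = 299.2 mm.
Area ratio A_h/A_s = d_o²(1−k²)/d_s² = (1−k²)/(1−k⁴)^(2/3) = 0.5392.
Mass saving = 1 − 0.5392 = 46.1 %.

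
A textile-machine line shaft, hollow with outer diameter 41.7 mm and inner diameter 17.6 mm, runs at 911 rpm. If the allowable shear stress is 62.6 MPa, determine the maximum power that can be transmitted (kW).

J = π(d_o⁴ − d_i⁴)/32 = π(0.0417⁴ − 0.0176⁴)/32 = 2.874×10^-7 m⁴.
T_max = τ_allow·J/r = 6.26×10^7 × 2.874×10^-7 / 0.0209 = 863.0 N·m.
ω = 2π·911/60 = 95.40 rad/s, so P_max = T_max·ω = 8.233×10^4 W.

82.3 kW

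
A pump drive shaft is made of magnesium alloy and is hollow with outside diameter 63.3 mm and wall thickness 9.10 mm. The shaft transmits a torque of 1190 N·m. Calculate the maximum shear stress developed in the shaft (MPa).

32.2 MPa

J = π(d_o⁴ − d_i⁴)/32 = π(0.0633⁴ − 0.0451⁴)/32 = 1.170×10^-6 m⁴.
τ_max = T·r/J = 1190 × 0.0316 / 1.170×10^-6 = 3.219×10^7 Pa.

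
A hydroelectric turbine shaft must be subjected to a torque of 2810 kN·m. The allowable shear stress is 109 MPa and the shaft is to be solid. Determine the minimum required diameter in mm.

508 mm

For a solid shaft τ_max = 16T/(πd³), so d = (16T/(π τ_allow))^(1/3) = (16·2.810e6/(π·1.09×10^8))^(1/3) = 0.5083 m.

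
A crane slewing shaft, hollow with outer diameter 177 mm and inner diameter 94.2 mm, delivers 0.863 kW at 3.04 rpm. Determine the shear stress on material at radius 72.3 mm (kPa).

2210 kPa

ω = 2π·3.04/60 = 0.3183 rad/s, so T = P/ω = 0.863×10³ / 0.3183 = 2711 N·m.
J = π(d_o⁴ − d_i⁴)/32 = π(0.177⁴ − 0.0942⁴)/32 = 8.863×10^-5 m⁴.
Shear stress varies linearly with radius: τ = T·r/J = 2711 × 0.0723 / 8.863×10^-5 = 2.211×10^6 Pa.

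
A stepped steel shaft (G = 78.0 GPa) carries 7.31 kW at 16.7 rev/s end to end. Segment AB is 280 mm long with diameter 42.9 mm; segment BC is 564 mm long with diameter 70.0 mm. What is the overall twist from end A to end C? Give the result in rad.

9.66e-4 rad

ω = 2π·16.7 = 104.9 rad/s, so T = P/ω = 7.31×10³ / 104.9 = 69.67 N·m.
J_AB = π(0.0429)⁴/32 = 3.33×10^-7 m⁴; J_BC = π(0.0700)⁴/32 = 2.36×10^-6 m⁴.
θ = (T/G)·Σ L_i/J_i = (69.67/78.0×10⁹)·(0.280/3.33×10^-7 + 0.564/2.36×10^-6) = 9.658×10^-4 rad.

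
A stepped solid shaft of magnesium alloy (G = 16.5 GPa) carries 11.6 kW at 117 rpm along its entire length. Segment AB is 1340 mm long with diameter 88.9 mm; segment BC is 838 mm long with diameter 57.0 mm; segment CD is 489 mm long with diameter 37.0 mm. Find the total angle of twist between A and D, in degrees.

12.1°

ω = 2π·117/60 = 12.25 rad/s, so T = P/ω = 11.6×10³ / 12.25 = 946.8 N·m.
J_AB = π(0.0889)⁴/32 = 6.13×10^-6 m⁴; J_BC = π(0.0570)⁴/32 = 1.04×10^-6 m⁴; J_CD = π(0.0370)⁴/32 = 1.84×10^-7 m⁴.
θ = (T/G)·Σ L_i/J_i = (946.8/16.5×10⁹)·(1.34/6.13×10^-6 + 0.838/1.04×10^-6 + 0.489/1.84×10^-7) = 0.2114 rad.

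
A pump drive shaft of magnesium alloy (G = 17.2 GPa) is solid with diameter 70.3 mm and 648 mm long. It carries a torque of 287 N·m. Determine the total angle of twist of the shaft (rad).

J = πd⁴/32 = π(0.0703)⁴/32 = 2.398×10^-6 m⁴.
θ = T·L/(G·J) = 287.0 × 0.648 / (17.2×10⁹ × 2.398×10^-6) = 4.509×10^-3 rad.

0.00451 rad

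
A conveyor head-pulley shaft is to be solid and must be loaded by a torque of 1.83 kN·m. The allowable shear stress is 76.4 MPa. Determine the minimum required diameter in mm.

For a solid shaft τ_max = 16T/(πd³), so d = (16T/(π τ_allow))^(1/3) = (16·1830/(π·7.64×10^7))^(1/3) = 0.04960 m.

49.6 mm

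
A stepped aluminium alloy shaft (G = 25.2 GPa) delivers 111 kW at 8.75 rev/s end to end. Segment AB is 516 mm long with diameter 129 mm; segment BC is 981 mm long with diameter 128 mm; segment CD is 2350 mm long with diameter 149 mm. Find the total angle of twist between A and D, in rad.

ω = 2π·8.75 = 54.98 rad/s, so T = P/ω = 111×10³ / 54.98 = 2019 N·m.
J_AB = π(0.129)⁴/32 = 2.72×10^-5 m⁴; J_BC = π(0.128)⁴/32 = 2.64×10^-5 m⁴; J_CD = π(0.149)⁴/32 = 4.84×10^-5 m⁴.
θ = (T/G)·Σ L_i/J_i = (2019/25.2×10⁹)·(0.516/2.72×10^-5 + 0.981/2.64×10^-5 + 2.35/4.84×10^-5) = 8.394×10^-3 rad.

0.00839 rad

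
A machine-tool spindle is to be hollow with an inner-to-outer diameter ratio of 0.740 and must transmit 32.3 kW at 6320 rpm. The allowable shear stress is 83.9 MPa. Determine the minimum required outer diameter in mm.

ω = 2π·6320/60 = 661.8 rad/s, so T = P/ω = 32.3×10³ / 661.8 = 48.80 N·m.
For a hollow shaft with d_i/d_o = 0.740: τ_max = 16T/(π d_o³ (1−k⁴)), so d_o = [16T/(π τ_allow (1−k⁴))]^(1/3) = [16·48.80/(π·8.39×10^7·0.7001)]^(1/3) = 0.01617 m.

16.2 mm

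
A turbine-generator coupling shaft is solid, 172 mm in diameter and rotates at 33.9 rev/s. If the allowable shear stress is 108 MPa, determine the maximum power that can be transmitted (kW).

23000 kW

J = πd⁴/32 = π(0.172)⁴/32 = 8.592×10^-5 m⁴.
T_max = τ_allow·J/r = 1.08×10^8 × 8.592×10^-5 / 0.0860 = 107900 N·m.
ω = 2π·33.9 = 213.0 rad/s, so P_max = T_max·ω = 2.298×10^7 W.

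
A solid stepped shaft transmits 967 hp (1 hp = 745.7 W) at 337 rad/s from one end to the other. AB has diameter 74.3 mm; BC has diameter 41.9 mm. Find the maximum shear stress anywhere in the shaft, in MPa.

148 MPa

ω = 337 rad/s, so T = P/ω = 967×745.7 / 337.0 = 2140 N·m.
Under the same torque, τ_max = 16T/(πd³) is largest where d is smallest — segment BC (d = 41.9 mm).
τ_max = 16·2140/(π·(0.0419)³) = 1.481×10^8 Pa.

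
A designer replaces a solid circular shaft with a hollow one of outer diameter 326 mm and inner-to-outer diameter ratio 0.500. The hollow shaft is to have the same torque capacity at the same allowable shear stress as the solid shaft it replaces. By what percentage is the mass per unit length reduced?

Equal τ_max and T ⇒ the solid shaft needs d_s³ = d_o³(1−k⁴), so d_s = 326·(1−0.500⁴)^(1/3) = 319.1 mm.
Area ratio A_h/A_s = d_o²(1−k²)/d_s² = (1−k²)/(1−k⁴)^(2/3) = 0.7830.
Mass saving = 1 − 0.7830 = 21.7 %.

21.7 %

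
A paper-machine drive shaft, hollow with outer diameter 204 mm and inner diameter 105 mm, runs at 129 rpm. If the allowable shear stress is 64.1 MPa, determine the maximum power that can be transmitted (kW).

1340 kW

J = π(d_o⁴ − d_i⁴)/32 = π(0.204⁴ − 0.105⁴)/32 = 1.581×10^-4 m⁴.
T_max = τ_allow·J/r = 6.41×10^7 × 1.581×10^-4 / 0.102 = 99350 N·m.
ω = 2π·129/60 = 13.51 rad/s, so P_max = T_max·ω = 1.342×10^6 W.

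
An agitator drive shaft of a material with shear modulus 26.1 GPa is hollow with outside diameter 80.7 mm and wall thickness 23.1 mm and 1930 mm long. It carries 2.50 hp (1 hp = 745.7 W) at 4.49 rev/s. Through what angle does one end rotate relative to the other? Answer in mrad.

ω = 2π·4.49 = 28.21 rad/s, so T = P/ω = 2.50×745.7 / 28.21 = 66.08 N·m.
J = π(d_o⁴ − d_i⁴)/32 = π(0.0807⁴ − 0.0345⁴)/32 = 4.025×10^-6 m⁴.
θ = T·L/(G·J) = 66.08 × 1.93 / (26.1×10⁹ × 4.025×10^-6) = 1.214×10^-3 rad.

1.21 mrad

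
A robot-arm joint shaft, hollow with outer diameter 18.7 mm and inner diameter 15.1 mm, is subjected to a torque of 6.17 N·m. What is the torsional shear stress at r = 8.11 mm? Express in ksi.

J = π(d_o⁴ − d_i⁴)/32 = π(0.0187⁴ − 0.0151⁴)/32 = 6.901×10^-9 m⁴.
Shear stress varies linearly with radius: τ = T·r/J = 6.170 × 0.00811 / 6.901×10^-9 = 7.251×10^6 Pa.

1.05 ksi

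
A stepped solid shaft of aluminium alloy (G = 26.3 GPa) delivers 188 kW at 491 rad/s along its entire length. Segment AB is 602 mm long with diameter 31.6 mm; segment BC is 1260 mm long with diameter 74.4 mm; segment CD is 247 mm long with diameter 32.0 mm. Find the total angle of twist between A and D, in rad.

ω = 491 rad/s, so T = P/ω = 188×10³ / 491.0 = 382.9 N·m.
J_AB = π(0.0316)⁴/32 = 9.79×10^-8 m⁴; J_BC = π(0.0744)⁴/32 = 3.01×10^-6 m⁴; J_CD = π(0.0320)⁴/32 = 1.03×10^-7 m⁴.
θ = (T/G)·Σ L_i/J_i = (382.9/26.3×10⁹)·(0.602/9.79×10^-8 + 1.26/3.01×10^-6 + 0.247/1.03×10^-7) = 0.1306 rad.

0.131 rad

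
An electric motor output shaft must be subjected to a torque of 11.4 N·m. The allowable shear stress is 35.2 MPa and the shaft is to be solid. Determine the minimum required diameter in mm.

11.8 mm

For a solid shaft τ_max = 16T/(πd³), so d = (16T/(π τ_allow))^(1/3) = (16·11.40/(π·3.52×10^7))^(1/3) = 0.01182 m.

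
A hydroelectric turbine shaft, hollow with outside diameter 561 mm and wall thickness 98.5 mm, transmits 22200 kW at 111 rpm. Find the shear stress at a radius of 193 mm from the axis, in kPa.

ω = 2π·111/60 = 11.62 rad/s, so T = P/ω = 22200×10³ / 11.62 = 1.910e6 N·m.
J = π(d_o⁴ − d_i⁴)/32 = π(0.561⁴ − 0.364⁴)/32 = 8.001×10^-3 m⁴.
Shear stress varies linearly with radius: τ = T·r/J = 1.910e6 × 0.193 / 8.001×10^-3 = 4.607×10^7 Pa.

46100 kPa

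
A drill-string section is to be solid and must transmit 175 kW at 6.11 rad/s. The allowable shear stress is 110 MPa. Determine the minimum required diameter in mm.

ω = 6.11 rad/s, so T = P/ω = 175×10³ / 6.110 = 28640 N·m.
For a solid shaft τ_max = 16T/(πd³), so d = (16T/(π τ_allow))^(1/3) = (16·28640/(π·1.10×10^8))^(1/3) = 0.1099 m.

110 mm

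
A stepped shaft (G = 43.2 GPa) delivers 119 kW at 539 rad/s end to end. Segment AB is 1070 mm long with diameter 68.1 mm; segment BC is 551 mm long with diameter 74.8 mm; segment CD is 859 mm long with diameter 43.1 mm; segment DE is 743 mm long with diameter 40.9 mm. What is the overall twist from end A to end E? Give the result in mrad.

30.3 mrad

ω = 539 rad/s, so T = P/ω = 119×10³ / 539.0 = 220.8 N·m.
J_AB = π(0.0681)⁴/32 = 2.11×10^-6 m⁴; J_BC = π(0.0748)⁴/32 = 3.07×10^-6 m⁴; J_CD = π(0.0431)⁴/32 = 3.39×10^-7 m⁴; J_DE = π(0.0409)⁴/32 = 2.75×10^-7 m⁴.
θ = (T/G)·Σ L_i/J_i = (220.8/43.2×10⁹)·(1.07/2.11×10^-6 + 0.551/3.07×10^-6 + 0.859/3.39×10^-7 + 0.743/2.75×10^-7) = 0.03029 rad.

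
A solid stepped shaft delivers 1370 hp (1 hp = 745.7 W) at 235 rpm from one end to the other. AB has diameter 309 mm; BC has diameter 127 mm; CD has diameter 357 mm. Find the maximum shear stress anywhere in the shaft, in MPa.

ω = 2π·235/60 = 24.61 rad/s, so T = P/ω = 1370×745.7 / 24.61 = 41510 N·m.
Under the same torque, τ_max = 16T/(πd³) is largest where d is smallest — segment BC (d = 127 mm).
τ_max = 16·41510/(π·(0.127)³) = 1.032×10^8 Pa.

103 MPa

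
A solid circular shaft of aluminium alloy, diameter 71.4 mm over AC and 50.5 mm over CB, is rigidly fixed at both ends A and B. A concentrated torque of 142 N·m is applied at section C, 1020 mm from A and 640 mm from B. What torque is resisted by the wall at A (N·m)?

102 N·m

Compatibility: T_A·a/J_AC = T_B·b/J_CB with T_A + T_B = T₀.
J_AC = 2.55×10^-6 m⁴, J_CB = 6.39×10^-7 m⁴, so T_A = T₀·(J_AC/a)/((J_AC/a)+(J_CB/b)) = 101.5 N·m, T_B = 40.49 N·m.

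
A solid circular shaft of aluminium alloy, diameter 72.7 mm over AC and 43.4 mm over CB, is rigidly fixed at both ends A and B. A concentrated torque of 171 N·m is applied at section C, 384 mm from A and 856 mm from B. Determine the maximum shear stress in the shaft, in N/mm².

2.14 N/mm²

Compatibility: T_A·a/J_AC = T_B·b/J_CB with T_A + T_B = T₀.
J_AC = 2.74×10^-6 m⁴, J_CB = 3.48×10^-7 m⁴, so T_A = T₀·(J_AC/a)/((J_AC/a)+(J_CB/b)) = 161.8 N·m, T_B = 9.217 N·m.
τ in each portion: τ_AC = 2.14×10^6 Pa, τ_CB = 5.74×10^5 Pa; maximum is in AC.
τ_max = T_AC·r/J = 161.8·0.0364/2.74×10^-6 = 2.144×10^6 Pa.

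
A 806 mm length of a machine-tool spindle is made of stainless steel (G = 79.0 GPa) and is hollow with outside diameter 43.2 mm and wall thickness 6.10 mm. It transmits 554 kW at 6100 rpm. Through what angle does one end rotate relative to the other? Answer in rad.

0.0352 rad

ω = 2π·6100/60 = 638.8 rad/s, so T = P/ω = 554×10³ / 638.8 = 867.3 N·m.
J = π(d_o⁴ − d_i⁴)/32 = π(0.0432⁴ − 0.0310⁴)/32 = 2.513×10^-7 m⁴.
θ = T·L/(G·J) = 867.3 × 0.806 / (79.0×10⁹ × 2.513×10^-7) = 0.03522 rad.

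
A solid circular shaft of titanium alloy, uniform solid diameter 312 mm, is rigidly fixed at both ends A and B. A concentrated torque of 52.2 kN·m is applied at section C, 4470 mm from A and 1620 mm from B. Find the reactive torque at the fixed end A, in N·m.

13900 N·m

With uniform GJ and both ends fixed, compatibility θ_AC = θ_CB gives T_A·a = T_B·b, together with T_A + T_B = T₀.
T_A = T₀·b/(a+b) = 52200·1620/6090 = 13890 N·m; T_B = 38310 N·m.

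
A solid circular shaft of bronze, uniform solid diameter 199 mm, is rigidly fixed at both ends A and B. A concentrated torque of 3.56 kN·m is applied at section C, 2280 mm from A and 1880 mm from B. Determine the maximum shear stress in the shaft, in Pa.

1.26e6 Pa

With uniform GJ and both ends fixed, compatibility θ_AC = θ_CB gives T_A·a = T_B·b, together with T_A + T_B = T₀.
T_A = T₀·b/(a+b) = 3560·1880/4160 = 1609 N·m; T_B = 1951 N·m.
τ in each portion: τ_AC = 1.04×10^6 Pa, τ_CB = 1.26×10^6 Pa; maximum is in CB.
τ_max = T_CB·r/J = 1951·0.0995/1.54×10^-4 = 1.261×10^6 Pa.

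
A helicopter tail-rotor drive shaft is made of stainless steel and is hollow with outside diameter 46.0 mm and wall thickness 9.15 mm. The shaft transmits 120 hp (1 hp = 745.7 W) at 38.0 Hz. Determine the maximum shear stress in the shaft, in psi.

3270 psi

ω = 2π·38.0 = 238.8 rad/s, so T = P/ω = 120×745.7 / 238.8 = 374.8 N·m.
J = π(d_o⁴ − d_i⁴)/32 = π(0.0460⁴ − 0.0277⁴)/32 = 3.818×10^-7 m⁴.
τ_max = T·r/J = 374.8 × 0.0230 / 3.818×10^-7 = 2.258×10^7 Pa.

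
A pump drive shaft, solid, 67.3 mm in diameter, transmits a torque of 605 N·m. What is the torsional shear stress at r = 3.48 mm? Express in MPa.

J = πd⁴/32 = π(0.0673)⁴/32 = 2.014×10^-6 m⁴.
Shear stress varies linearly with radius: τ = T·r/J = 605.0 × 0.00348 / 2.014×10^-6 = 1.045×10^6 Pa.

1.05 MPa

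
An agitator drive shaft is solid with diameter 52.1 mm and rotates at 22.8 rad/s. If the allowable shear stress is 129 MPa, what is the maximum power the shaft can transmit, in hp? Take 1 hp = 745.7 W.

J = πd⁴/32 = π(0.0521)⁴/32 = 7.234×10^-7 m⁴.
T_max = τ_allow·J/r = 1.29×10^8 × 7.234×10^-7 / 0.0261 = 3582 N·m.
ω = 22.8 rad/s, so P_max = T_max·ω = 8.167×10^4 W.

110 hp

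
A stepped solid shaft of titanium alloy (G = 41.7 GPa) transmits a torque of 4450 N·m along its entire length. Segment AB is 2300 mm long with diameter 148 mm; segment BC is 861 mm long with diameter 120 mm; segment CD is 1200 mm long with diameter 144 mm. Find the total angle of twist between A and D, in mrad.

12.8 mrad

J_AB = π(0.148)⁴/32 = 4.71×10^-5 m⁴; J_BC = π(0.120)⁴/32 = 2.04×10^-5 m⁴; J_CD = π(0.144)⁴/32 = 4.22×10^-5 m⁴.
θ = (T/G)·Σ L_i/J_i = (4450/41.7×10⁹)·(2.30/4.71×10^-5 + 0.861/2.04×10^-5 + 1.20/4.22×10^-5) = 0.01276 rad.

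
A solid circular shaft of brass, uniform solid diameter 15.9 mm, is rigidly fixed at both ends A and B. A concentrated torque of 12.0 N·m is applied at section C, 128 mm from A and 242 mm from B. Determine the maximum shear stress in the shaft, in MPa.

With uniform GJ and both ends fixed, compatibility θ_AC = θ_CB gives T_A·a = T_B·b, together with T_A + T_B = T₀.
T_A = T₀·b/(a+b) = 12.00·242/370.0 = 7.849 N·m; T_B = 4.151 N·m.
τ in each portion: τ_AC = 9.94×10^6 Pa, τ_CB = 5.26×10^6 Pa; maximum is in AC.
τ_max = T_AC·r/J = 7.849·0.00795/6.27×10^-9 = 9.944×10^6 Pa.

9.94 MPa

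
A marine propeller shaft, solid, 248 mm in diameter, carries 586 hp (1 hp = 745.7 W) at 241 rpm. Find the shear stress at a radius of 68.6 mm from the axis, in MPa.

3.20 MPa

ω = 2π·241/60 = 25.24 rad/s, so T = P/ω = 586×745.7 / 25.24 = 17310 N·m.
J = πd⁴/32 = π(0.248)⁴/32 = 3.714×10^-4 m⁴.
Shear stress varies linearly with radius: τ = T·r/J = 17310 × 0.0686 / 3.714×10^-4 = 3.198×10^6 Pa.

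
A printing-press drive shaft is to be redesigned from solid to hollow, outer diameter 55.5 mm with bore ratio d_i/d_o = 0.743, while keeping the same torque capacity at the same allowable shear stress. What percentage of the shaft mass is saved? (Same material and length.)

Equal τ_max and T ⇒ the solid shaft needs d_s³ = d_o³(1−k⁴), so d_s = 55.5·(1−0.743⁴)^(1/3) = 49.17 mm.
Area ratio A_h/A_s = d_o²(1−k²)/d_s² = (1−k²)/(1−k⁴)^(2/3) = 0.5708.
Mass saving = 1 − 0.5708 = 42.9 %.

42.9 %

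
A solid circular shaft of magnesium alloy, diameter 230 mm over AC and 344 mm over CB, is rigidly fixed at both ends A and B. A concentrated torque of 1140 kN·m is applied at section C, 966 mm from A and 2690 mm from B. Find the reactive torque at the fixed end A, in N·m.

Compatibility: T_A·a/J_AC = T_B·b/J_CB with T_A + T_B = T₀.
J_AC = 2.75×10^-4 m⁴, J_CB = 1.37×10^-3 m⁴, so T_A = T₀·(J_AC/a)/((J_AC/a)+(J_CB/b)) = 407600 N·m, T_B = 732400 N·m.

408000 N·m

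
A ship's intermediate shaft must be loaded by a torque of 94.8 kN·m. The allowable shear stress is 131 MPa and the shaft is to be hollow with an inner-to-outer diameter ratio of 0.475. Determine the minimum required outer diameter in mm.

157 mm

For a hollow shaft with d_i/d_o = 0.475: τ_max = 16T/(π d_o³ (1−k⁴)), so d_o = [16T/(π τ_allow (1−k⁴))]^(1/3) = [16·94800/(π·1.31×10^8·0.9491)]^(1/3) = 0.1572 m.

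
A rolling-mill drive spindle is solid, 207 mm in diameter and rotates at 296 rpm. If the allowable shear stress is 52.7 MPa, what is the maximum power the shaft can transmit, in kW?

J = πd⁴/32 = π(0.207)⁴/32 = 1.803×10^-4 m⁴.
T_max = τ_allow·J/r = 5.27×10^7 × 1.803×10^-4 / 0.103 = 91780 N·m.
ω = 2π·296/60 = 31.00 rad/s, so P_max = T_max·ω = 2.845×10^6 W.

2840 kW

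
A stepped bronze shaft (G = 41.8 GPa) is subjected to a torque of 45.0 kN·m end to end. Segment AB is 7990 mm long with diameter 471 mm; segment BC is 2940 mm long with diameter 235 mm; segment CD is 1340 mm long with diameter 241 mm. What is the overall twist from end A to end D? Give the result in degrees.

J_AB = π(0.471)⁴/32 = 4.83×10^-3 m⁴; J_BC = π(0.235)⁴/32 = 2.99×10^-4 m⁴; J_CD = π(0.241)⁴/32 = 3.31×10^-4 m⁴.
θ = (T/G)·Σ L_i/J_i = (45000/41.8×10⁹)·(7.99/4.83×10^-3 + 2.94/2.99×10^-4 + 1.34/3.31×10^-4) = 0.01671 rad.

0.957°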